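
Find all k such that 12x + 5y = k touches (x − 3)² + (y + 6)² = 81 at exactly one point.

Tangency holds when the distance from the centre (3, −6) to the line equals the radius 9:
|12·3 + 5·(−6) − k| / √169 = 9
|k − (6)| = 9·13, so k = 123 or k = −111.

k = −111 or k = 123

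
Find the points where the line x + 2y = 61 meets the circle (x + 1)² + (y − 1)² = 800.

(3, 29) and (19, 21)

Express y = (61 − x)/2 and substitute into the circle:
5x² − 110x + 285 = 0  ⟹  x² − 22x + 57 = 0
x = 19 or x = 3, giving (19, 21) and (3, 29).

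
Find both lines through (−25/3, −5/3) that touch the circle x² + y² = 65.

8x − y = −65 and 7x + 4y = −65

Let a tangent through (−25/3, −5/3) have slope m. Its distance from (0, 0) must equal √65:
[m·(25/3) − (5/3)]² = 65(m² + 1)
4m² − 25m − 56 = 0, so m = 8 or m = −7/4.
With m = 8: 8x − y = −65. With m = −7/4: 7x + 4y = −65.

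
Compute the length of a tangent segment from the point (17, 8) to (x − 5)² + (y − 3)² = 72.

√97

With centre O = (5, 3), |OP|² = 169 and r² = 72.
The tangent meets the radius at right angles, so tangent² = |PO|² − r² = 169 − 72 = 97.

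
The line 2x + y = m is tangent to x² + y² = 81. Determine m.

Tangency holds when the distance from the centre (0, 0) to the line equals the radius 9:
|2·0 + 1·0 − m| / √5 = 9
|m| = 9√5.

m = ±9√5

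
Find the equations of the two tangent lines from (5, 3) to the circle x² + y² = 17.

x + 4y = 17 and 4x − y = 17

Write the tangent as mx − y + (3 − m·(5)) = 0 and set its distance from the centre to √17:
(−5m − (−3))² = 17(m² + 1)
4m² − 15m − 4 = 0, so m = −1/4 or m = 4.
Through (5, 3) these give x + 4y = 17 and 4x − y = 17.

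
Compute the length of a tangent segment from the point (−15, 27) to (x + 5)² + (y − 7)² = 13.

√487

Centre (−5, 7), r² = 13. |PO|² = (−10)² + (20)² = 500.
By the tangent–radius right angle, tangent length = √(|PO|² − r²) = √487.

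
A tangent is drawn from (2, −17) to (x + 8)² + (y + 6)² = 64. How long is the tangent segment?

The centre is (−8, −6) and r = 8. The square of the distance from P to the centre is 100 + 121 = 221.
By the tangent–radius right angle, tangent length = √(|PO|² − r²) = √157.

√157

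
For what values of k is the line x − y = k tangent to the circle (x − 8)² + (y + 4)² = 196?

k = 12 ± 14√2

Tangency holds when the distance from the centre (8, −4) to the line equals the radius 14:
|1·8 − 1·(−4) − k| / √2 = 14
|k − (12)| = 14√2.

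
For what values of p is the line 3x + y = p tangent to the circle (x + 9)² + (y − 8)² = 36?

p = −19 ± 6√10

Tangency holds when the distance from the centre (−9, 8) to the line equals the radius 6:
|3·(−9) + 1·8 − p| / √10 = 6
|p − (−19)| = 6√10.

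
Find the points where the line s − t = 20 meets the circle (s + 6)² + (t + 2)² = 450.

Express t = s − 20 and substitute into the circle:
2s² − 24s − 90 = 0  ⟹  s² − 12s − 45 = 0
s = 15 or s = −3, giving (15, −5) and (−3, −23).

(−3, −23) and (15, −5)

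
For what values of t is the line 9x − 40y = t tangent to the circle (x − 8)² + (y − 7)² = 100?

t = −618 or t = 202

For a tangent, require d(centre, line) = r = 10.
|9·8 − 40·7 − t| / √1681 = 10
|t − (−208)| = 10·41, so t = 202 or t = −618.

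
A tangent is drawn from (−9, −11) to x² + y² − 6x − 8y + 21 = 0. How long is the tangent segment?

√365

With centre O = (3, 4), |OP|² = 369 and r² = 4.
Power of the point: PT² = |PO|² − r² = 365, so PT = √365.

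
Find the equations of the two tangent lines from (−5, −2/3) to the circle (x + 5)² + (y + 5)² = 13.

Let a tangent through (−5, −2/3) have slope m. Its distance from (−5, −5) must equal √13:
[m·(0) − (−13/3)]² = 13(m² + 1)
9m² − 4 = 0, so m = −2/3 or m = 2/3.
Through (−5, −2/3) these give 2x + 3y = −12 and 2x − 3y = −8.

2x + 3y = −12 and 2x − 3y = −8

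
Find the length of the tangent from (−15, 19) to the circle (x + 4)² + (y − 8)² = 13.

The centre is (−4, 8) and r = √13. The square of the distance from P to the centre is 121 + 121 = 242.
The tangent meets the radius at right angles, so tangent² = |PO|² − r² = 242 − 13 = 229.

√229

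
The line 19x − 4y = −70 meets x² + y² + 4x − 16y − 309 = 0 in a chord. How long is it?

2√377

The distance from (−2, 8) to the line is 0/√377, and r² = 377.
Chord = 2√(r² − d²) = 2·√(377) = 2√377.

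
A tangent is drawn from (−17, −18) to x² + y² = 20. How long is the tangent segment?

√593

Centre (0, 0), r² = 20. |PO|² = (−17)² + (−18)² = 613.
By the tangent–radius right angle, tangent length = √(|PO|² − r²) = √593.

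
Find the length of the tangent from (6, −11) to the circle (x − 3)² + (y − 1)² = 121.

The centre is (3, 1) and r = 11. The square of the distance from P to the centre is 9 + 144 = 153.
By the tangent–radius right angle, tangent length = √(|PO|² − r²) = √32 = 4√2.

4√2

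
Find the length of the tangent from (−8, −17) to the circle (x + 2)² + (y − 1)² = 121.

The centre is (−2, 1) and r = 11. The square of the distance from P to the centre is 36 + 324 = 360.
By the tangent–radius right angle, tangent length = √(|PO|² − r²) = √239.

√239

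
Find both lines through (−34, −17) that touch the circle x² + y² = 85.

Write the tangent as mx − y + (−17 − m·(−34)) = 0 and set its distance from the centre to √85:
[m·(34) − (17)]² = 85(m² + 1)
63m² − 68m + 12 = 0, so m = 2/9 or m = 6/7.
Through (−34, −17) these give 2x − 9y = 85 and 6x − 7y = −85.

2x − 9y = 85 and 6x − 7y = −85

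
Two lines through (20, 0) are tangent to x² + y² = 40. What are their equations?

A line y − (0) = m(x − (20)) is tangent when its distance from (0, 0) is 2√10:
[m·(−20) − (0)]² = 40(m² + 1)
9m² − 1 = 0, so m = −1/3 or m = 1/3.
With m = −1/3: x + 3y = 20. With m = 1/3: x − 3y = 20.

x + 3y = 20 and x − 3y = 20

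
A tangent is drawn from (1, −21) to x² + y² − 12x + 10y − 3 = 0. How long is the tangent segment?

√217

The centre is (6, −5) and r = 8. The square of the distance from P to the centre is 25 + 256 = 281.
Power of the point: PT² = |PO|² − r² = 217, so PT = √217.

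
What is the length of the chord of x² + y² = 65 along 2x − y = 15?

The distance from (0, 0) to the line is 15/√5, and r² = 65.
Chord = 2√(r² − d²) = 2·√(20) = 4√5.

4√5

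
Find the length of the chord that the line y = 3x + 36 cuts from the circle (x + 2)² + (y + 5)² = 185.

Express y = 3x + 36 and substitute into the circle:
10x² + 250x + 1500 = 0  ⟹  x² + 25x + 150 = 0
x = −10 or x = −15, giving (−10, 6) and (−15, −9).
|(−10, 6) − (−15, −9)| = √((5)² + (15)²) = 5√10.

5√10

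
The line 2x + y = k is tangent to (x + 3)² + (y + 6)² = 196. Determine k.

k = −12 ± 14√5

Tangency holds when the distance from the centre (−3, −6) to the line equals the radius 14:
|2·(−3) + 1·(−6) − k| / √5 = 14
|k − (−12)| = 14√5.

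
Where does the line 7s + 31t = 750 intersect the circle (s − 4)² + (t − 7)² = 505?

Express t = (750 − 7s)/31 and substitute into the circle:
1010s² − 15150s − 185840 = 0  ⟹  s² − 15s − 184 = 0
s = 23 or s = −8, giving (23, 19) and (−8, 26).

(−8, 26) and (23, 19)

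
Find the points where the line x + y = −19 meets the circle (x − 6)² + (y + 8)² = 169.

Substitute y = −x − 19:
2x² + 10x − 12 = 0  ⟹  x² + 5x − 6 = 0
x = 1 or x = −6, giving (1, −20) and (−6, −13).

(−6, −13) and (1, −20)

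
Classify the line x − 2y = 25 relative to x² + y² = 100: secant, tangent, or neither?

d² = (1·0 − 2·0 − (25))²/5 = 125; r² = 100.
Since d² > r², the line lies outside the circle.

neither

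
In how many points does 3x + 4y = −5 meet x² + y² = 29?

2

Substituting the line into the circle gives 25x² + 30x − 439 = 0.
Δ = 900 − (−43900) = 44800.
Two real roots: the line is a secant.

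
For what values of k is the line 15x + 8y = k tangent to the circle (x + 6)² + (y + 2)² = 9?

k = −157 or k = −55

For a tangent, require d(centre, line) = r = 3.
|15·(−6) + 8·(−2) − k| / √289 = 3
|k − (−106)| = 3·17, so k = −55 or k = −157.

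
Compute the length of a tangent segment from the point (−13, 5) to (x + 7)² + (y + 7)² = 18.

9√2

Centre (−7, −7), r² = 18. |PO|² = (−6)² + (12)² = 180.
The tangent meets the radius at right angles, so tangent² = |PO|² − r² = 180 − 18 = 162.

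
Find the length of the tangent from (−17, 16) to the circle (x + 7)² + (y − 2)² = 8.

The centre is (−7, 2) and r = 2√2. The square of the distance from P to the centre is 100 + 196 = 296.
Power of the point: PT² = |PO|² − r² = 288, so PT = 12√2.

12√2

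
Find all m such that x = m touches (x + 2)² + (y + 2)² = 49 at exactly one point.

The line touches the circle iff its distance from (−2, −2) is 7:
|1·(−2) + 0·(−2) − m| / √1 = 7
|m − (−2)| = 7, so m = 5 or m = −9.

m = −9 or m = 5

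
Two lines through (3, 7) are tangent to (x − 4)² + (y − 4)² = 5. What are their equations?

Let a tangent through (3, 7) have slope m. Its distance from (4, 4) must equal √5:
[m·(1) − (−3)]² = 5(m² + 1)
2m² − 3m − 2 = 0, so m = −1/2 or m = 2.
Through (3, 7) these give x + 2y = 17 and 2x − y = −1.

x + 2y = 17 and 2x − y = −1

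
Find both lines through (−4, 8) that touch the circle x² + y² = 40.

Let a tangent through (−4, 8) have slope m. Its distance from (0, 0) must equal 2√10:
(4m − (−8))² = 40(m² + 1)
3m² − 8m − 3 = 0, so m = 3 or m = −1/3.
With m = 3: 3x − y = −20. With m = −1/3: x + 3y = 20.

3x − y = −20 and x + 3y = 20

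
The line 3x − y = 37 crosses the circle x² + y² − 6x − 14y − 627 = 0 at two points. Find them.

(6, −19) and (21, 26)

Express y = 3x − 37 and substitute into the circle:
10x² − 270x + 1260 = 0  ⟹  x² − 27x + 126 = 0
x = 21 or x = 6, giving (21, 26) and (6, −19).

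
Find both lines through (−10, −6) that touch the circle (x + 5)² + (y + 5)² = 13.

Write the tangent as mx − y + (−6 − m·(−10)) = 0 and set its distance from the centre to √13:
(5m − (1))² = 13(m² + 1)
6m² − 5m − 6 = 0, so m = −2/3 or m = 3/2.
Through (−10, −6) these give 2x + 3y = −38 and 3x − 2y = −18.

2x + 3y = −38 and 3x − 2y = −18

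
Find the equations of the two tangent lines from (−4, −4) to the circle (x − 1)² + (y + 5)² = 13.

3x + 2y = −20 and 2x − 3y = 4

A line y − (−4) = m(x − (−4)) is tangent when its distance from (1, −5) is √13:
(5m − (−1))² = 13(m² + 1)
6m² + 5m − 6 = 0, so m = −3/2 or m = 2/3.
Through (−4, −4) these give 3x + 2y = −20 and 2x − 3y = 4.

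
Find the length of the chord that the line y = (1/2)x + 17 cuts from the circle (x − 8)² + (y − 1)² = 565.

14√5

Express y = (34 + x)/2 and substitute into the circle:
5x² − 980 = 0  ⟹  x² − 196 = 0
x = 14 or x = −14, giving (14, 24) and (−14, 10).
Chord length = distance between (14, 24) and (−14, 10) = √980 = 14√5.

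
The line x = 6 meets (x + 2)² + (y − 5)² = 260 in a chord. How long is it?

Centre (−2, 5), r² = 260. Perpendicular distance d from centre to line = |−8| / √1 = 8.
Half the chord is √(r² − d²) = √(196), so the full chord is 28.

28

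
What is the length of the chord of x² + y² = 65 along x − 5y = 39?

The distance from (0, 0) to the line is 39/√26, and r² = 65.
Half the chord is √(r² − d²) = √(13/2), so the full chord is √26.

√26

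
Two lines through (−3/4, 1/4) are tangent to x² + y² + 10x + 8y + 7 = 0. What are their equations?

A line y − (1/4) = m(x − (−3/4)) is tangent when its distance from (−5, −4) is √34:
(−17/4m − (−17/4))² = 34(m² + 1)
15m² + 34m + 15 = 0, so m = −3/5 or m = −5/3.
With m = −3/5: 3x + 5y = −1. With m = −5/3: 5x + 3y = −3.

3x + 5y = −1 and 5x + 3y = −3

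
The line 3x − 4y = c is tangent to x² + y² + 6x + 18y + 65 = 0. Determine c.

The line touches the circle iff its distance from (−3, −9) is 5:
|3·(−3) − 4·(−9) − c| / √25 = 5
|c − (27)| = 5·5, so c = 52 or c = 2.

c = 2 or c = 52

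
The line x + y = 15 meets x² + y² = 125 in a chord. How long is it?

5√2

The distance from (0, 0) to the line is 15/√2, and r² = 125.
Half the chord is √(r² − d²) = √(25/2), so the full chord is 5√2.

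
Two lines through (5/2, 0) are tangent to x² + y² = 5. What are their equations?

A line y − (0) = m(x − (5/2)) is tangent when its distance from (0, 0) is √5:
[m·(−5/2) − (0)]² = 5(m² + 1)
m² − 4 = 0, so m = 2 or m = −2.
With m = 2: 2x − y = 5. With m = −2: 2x + y = 5.

2x − y = 5 and 2x + y = 5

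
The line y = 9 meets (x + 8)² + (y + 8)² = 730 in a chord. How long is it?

42

Centre (−8, −8), r² = 730. Perpendicular distance d from centre to line = |−17| / √1 = 17.
Half the chord is √(r² − d²) = √(441), so the full chord is 42.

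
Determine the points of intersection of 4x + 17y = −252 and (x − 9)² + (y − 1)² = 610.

(−12, −12) and (22, −20)

From the line, y = (−252 − 4x)/17. Substituting:
305x² − 3050x − 80520 = 0  ⟹  x² − 10x − 264 = 0
x = 22 or x = −12, giving (22, −20) and (−12, −12).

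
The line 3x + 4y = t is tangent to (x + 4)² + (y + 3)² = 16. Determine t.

For a tangent, require d(centre, line) = r = 4.
|3·(−4) + 4·(−3) − t| / √25 = 4
|t − (−24)| = 4·5, so t = −4 or t = −44.

t = −44 or t = −4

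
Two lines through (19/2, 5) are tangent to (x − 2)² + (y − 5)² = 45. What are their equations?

2x + y = 24 and 2x − y = 14

Let a tangent through (19/2, 5) have slope m. Its distance from (2, 5) must equal 3√5:
[m·(−15/2) − (0)]² = 45(m² + 1)
m² − 4 = 0, so m = −2 or m = 2.
Through (19/2, 5) these give 2x + y = 24 and 2x − y = 14.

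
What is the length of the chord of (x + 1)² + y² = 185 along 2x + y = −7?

12√5

Centre (−1, 0), r² = 185. Perpendicular distance d from centre to line = |5| / √5 = 5/√5.
Chord = 2√(r² − d²) = 2·√(180) = 12√5.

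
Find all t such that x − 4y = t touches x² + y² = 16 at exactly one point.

For a tangent, require d(centre, line) = r = 4.
|1·0 − 4·0 − t| / √17 = 4
|t| = 4√17.

t = ±4√17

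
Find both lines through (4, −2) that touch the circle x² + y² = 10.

Write the tangent as mx − y + (−2 − m·(4)) = 0 and set its distance from the centre to √10:
(−4m − (2))² = 10(m² + 1)
3m² + 8m − 3 = 0, so m = 1/3 or m = −3.
Through (4, −2) these give x − 3y = 10 and 3x + y = 10.

x − 3y = 10 and 3x + y = 10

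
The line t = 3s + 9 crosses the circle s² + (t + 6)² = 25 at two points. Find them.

(−5, −6) and (−4, −3)

From the line, t = 3s + 9. Substituting:
10s² + 90s + 200 = 0  ⟹  s² + 9s + 20 = 0
s = −4 or s = −5, giving (−4, −3) and (−5, −6).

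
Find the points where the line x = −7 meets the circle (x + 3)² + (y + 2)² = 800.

The line gives x = −7. Substituting into the circle:
y² + 4y − 780 = 0
y = 26 or y = −30, giving (−7, 26) and (−7, −30).

(−7, −30) and (−7, 26)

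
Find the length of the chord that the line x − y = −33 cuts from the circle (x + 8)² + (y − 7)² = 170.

Centre (−8, 7), r² = 170. Perpendicular distance d from centre to line = |18| / √2 = 18/√2.
Chord = 2√(r² − d²) = 2·√(8) = 4√2.

4√2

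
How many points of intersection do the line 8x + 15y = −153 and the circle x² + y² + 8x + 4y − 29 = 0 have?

Substituting the line into the circle gives 289x² + 3768x + 7704 = 0.
Δ = 14197824 − 8905824 = 5292000.
Two real roots: the line is a secant.

2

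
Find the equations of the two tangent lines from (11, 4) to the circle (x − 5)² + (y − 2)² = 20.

Write the tangent as mx − y + (4 − m·(11)) = 0 and set its distance from the centre to 2√5:
[m·(−6) − (−2)]² = 20(m² + 1)
2m² − 3m − 2 = 0, so m = −1/2 or m = 2.
With m = −1/2: x + 2y = 19. With m = 2: 2x − y = 18.

x + 2y = 19 and 2x − y = 18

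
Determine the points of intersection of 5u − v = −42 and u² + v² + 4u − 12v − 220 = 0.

(−10, −8) and (−4, 22)

Express v = 5u + 42 and substitute into the circle:
26u² + 364u + 1040 = 0  ⟹  u² + 14u + 40 = 0
u = −4 or u = −10, giving (−4, 22) and (−10, −8).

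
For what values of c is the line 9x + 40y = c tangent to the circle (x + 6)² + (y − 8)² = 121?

Tangency holds when the distance from the centre (−6, 8) to the line equals the radius 11:
|9·(−6) + 40·8 − c| / √1681 = 11
|c − (266)| = 11·41, so c = 717 or c = −185.

c = −185 or c = 717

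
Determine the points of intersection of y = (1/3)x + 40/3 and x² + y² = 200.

(−10, 10) and (2, 14)

Substitute y = (40 + x)/3:
10x² + 80x − 200 = 0  ⟹  x² + 8x − 20 = 0
x = 2 or x = −10, giving (2, 14) and (−10, 10).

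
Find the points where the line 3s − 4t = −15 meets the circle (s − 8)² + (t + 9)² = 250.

From the line, t = (15 + 3s)/4. Substituting:
25s² + 50s − 375 = 0  ⟹  s² + 2s − 15 = 0
s = 3 or s = −5, giving (3, 6) and (−5, 0).

(−5, 0) and (3, 6)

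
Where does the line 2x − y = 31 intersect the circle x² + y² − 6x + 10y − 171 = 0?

From the line, y = 2x − 31. Substituting:
5x² − 110x + 480 = 0  ⟹  x² − 22x + 96 = 0
x = 16 or x = 6, giving (16, 1) and (6, −19).

(6, −19) and (16, 1)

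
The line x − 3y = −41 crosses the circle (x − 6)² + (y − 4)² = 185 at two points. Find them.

(−5, 12) and (10, 17)

From the line, y = (41 + x)/3. Substituting:
10x² − 50x − 500 = 0  ⟹  x² − 5x − 50 = 0
x = 10 or x = −5, giving (10, 17) and (−5, 12).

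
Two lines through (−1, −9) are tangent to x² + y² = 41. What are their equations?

Write the tangent as mx − y + (−9 − m·(−1)) = 0 and set its distance from the centre to √41:
[m·(1) − (9)]² = 41(m² + 1)
20m² + 9m − 20 = 0, so m = −5/4 or m = 4/5.
With m = −5/4: 5x + 4y = −41. With m = 4/5: 4x − 5y = 41.

5x + 4y = −41 and 4x − 5y = 41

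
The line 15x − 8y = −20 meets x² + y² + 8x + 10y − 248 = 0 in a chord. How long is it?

Centre (−4, −5), r² = 289. Perpendicular distance d from centre to line = |0| / √289 = 0/√289.
Chord = 2√(r² − d²) = 2·√(289) = 34.

34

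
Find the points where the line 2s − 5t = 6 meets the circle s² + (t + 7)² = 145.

Express t = (−6 + 2s)/5 and substitute into the circle:
29s² + 116s − 2784 = 0  ⟹  s² + 4s − 96 = 0
s = 8 or s = −12, giving (8, 2) and (−12, −6).

(−12, −6) and (8, 2)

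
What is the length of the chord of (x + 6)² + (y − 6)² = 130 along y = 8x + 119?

Substitute y = 8x + 119:
65x² + 1820x + 12675 = 0  ⟹  x² + 28x + 195 = 0
x = −13 or x = −15, giving (−13, 15) and (−15, −1).
Chord length = distance between (−13, 15) and (−15, −1) = √260 = 2√65.

2√65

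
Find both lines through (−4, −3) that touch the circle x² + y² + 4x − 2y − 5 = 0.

A line y − (−3) = m(x − (−4)) is tangent when its distance from (−2, 1) is √10:
(2m − (4))² = 10(m² + 1)
3m² + 8m − 3 = 0, so m = −3 or m = 1/3.
Through (−4, −3) these give 3x + y = −15 and x − 3y = 5.

3x + y = −15 and x − 3y = 5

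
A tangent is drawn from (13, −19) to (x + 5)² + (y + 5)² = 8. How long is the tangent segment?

The centre is (−5, −5) and r = 2√2. The square of the distance from P to the centre is 324 + 196 = 520.
The tangent meets the radius at right angles, so tangent² = |PO|² − r² = 520 − 8 = 512.

16√2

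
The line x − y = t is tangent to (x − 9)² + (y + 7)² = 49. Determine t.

t = 16 ± 7√2

For a tangent, require d(centre, line) = r = 7.
|1·9 − 1·(−7) − t| / √2 = 7
|t − (16)| = 7√2.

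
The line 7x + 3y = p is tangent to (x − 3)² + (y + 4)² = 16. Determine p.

p = 9 ± 4√58

The line touches the circle iff its distance from (3, −4) is 4:
|7·3 + 3·(−4) − p| / √58 = 4
|p − (9)| = 4√58.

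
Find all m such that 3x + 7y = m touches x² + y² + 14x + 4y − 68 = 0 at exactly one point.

m = −35 ± 11√58

For a tangent, require d(centre, line) = r = 11.
|3·(−7) + 7·(−2) − m| / √58 = 11
|m − (−35)| = 11√58.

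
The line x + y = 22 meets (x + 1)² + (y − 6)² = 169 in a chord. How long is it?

7√2

The distance from (−1, 6) to the line is 17/√2, and r² = 169.
Half the chord is √(r² − d²) = √(49/2), so the full chord is 7√2.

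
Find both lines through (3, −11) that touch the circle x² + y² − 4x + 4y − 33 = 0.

5x − 4y = 59 and 4x + 5y = −43

A line y − (−11) = m(x − (3)) is tangent when its distance from (2, −2) is √41:
[m·(−1) − (9)]² = 41(m² + 1)
20m² − 9m − 20 = 0, so m = 5/4 or m = −4/5.
With m = 5/4: 5x − 4y = 59. With m = −4/5: 4x + 5y = −43.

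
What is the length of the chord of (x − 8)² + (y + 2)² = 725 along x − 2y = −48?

From the line, y = (48 + x)/2. Substituting:
5x² + 40x + 60 = 0  ⟹  x² + 8x + 12 = 0
x = −2 or x = −6, giving (−2, 23) and (−6, 21).
Chord length = distance between (−2, 23) and (−6, 21) = √20 = 2√5.

2√5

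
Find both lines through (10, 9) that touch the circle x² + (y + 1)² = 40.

A line y − (9) = m(x − (10)) is tangent when its distance from (0, −1) is 2√10:
(−10m − (−10))² = 40(m² + 1)
3m² − 10m + 3 = 0, so m = 1/3 or m = 3.
With m = 1/3: x − 3y = −17. With m = 3: 3x − y = 21.

x − 3y = −17 and 3x − y = 21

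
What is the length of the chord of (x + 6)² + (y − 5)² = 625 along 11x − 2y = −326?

10√5

The distance from (−6, 5) to the line is 250/√125, and r² = 625.
Half the chord is √(r² − d²) = √(125), so the full chord is 10√5.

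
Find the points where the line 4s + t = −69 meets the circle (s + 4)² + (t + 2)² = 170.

(−17, −1) and (−15, −9)

Substitute t = −4s − 69:
17s² + 544s + 4335 = 0  ⟹  s² + 32s + 255 = 0
s = −15 or s = −17, giving (−15, −9) and (−17, −1).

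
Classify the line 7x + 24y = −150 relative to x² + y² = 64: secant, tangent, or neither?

secant

Substituting the line into the circle gives 625x² + 2100x − 14364 = 0.
Discriminant = (2100)² − 4·625·(−14364) = 40320000 > 0.
Two real roots: the line is a secant.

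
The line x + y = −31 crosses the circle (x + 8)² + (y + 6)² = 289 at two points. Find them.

Express y = −x − 31 and substitute into the circle:
2x² + 66x + 400 = 0  ⟹  x² + 33x + 200 = 0
x = −8 or x = −25, giving (−8, −23) and (−25, −6).

(−25, −6) and (−8, −23)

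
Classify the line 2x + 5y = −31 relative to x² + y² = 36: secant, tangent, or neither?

Substituting the line into the circle gives 29x² + 124x + 61 = 0.
Δ = 15376 − 7076 = 8300.
Two real roots: the line is a secant.

secant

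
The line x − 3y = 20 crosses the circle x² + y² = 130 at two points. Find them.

(−7, −9) and (11, −3)

Substitute y = (−20 + x)/3:
10x² − 40x − 770 = 0  ⟹  x² − 4x − 77 = 0
x = 11 or x = −7, giving (11, −3) and (−7, −9).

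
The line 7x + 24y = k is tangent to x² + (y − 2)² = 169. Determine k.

The line touches the circle iff its distance from (0, 2) is 13:
|7·0 + 24·2 − k| / √625 = 13
|k − (48)| = 13·25, so k = 373 or k = −277.

k = −277 or k = 373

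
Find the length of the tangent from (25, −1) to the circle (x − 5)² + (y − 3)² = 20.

6√11

With centre O = (5, 3), |OP|² = 416 and r² = 20.
By the tangent–radius right angle, tangent length = √(|PO|² − r²) = √396 = 6√11.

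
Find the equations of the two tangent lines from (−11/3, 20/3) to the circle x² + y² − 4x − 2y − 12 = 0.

A line y − (20/3) = m(x − (−11/3)) is tangent when its distance from (2, 1) is √17:
[m·(17/3) − (−17/3)]² = 17(m² + 1)
4m² + 17m + 4 = 0, so m = −4 or m = −1/4.
With m = −4: 4x + y = −8. With m = −1/4: x + 4y = 23.

4x + y = −8 and x + 4y = 23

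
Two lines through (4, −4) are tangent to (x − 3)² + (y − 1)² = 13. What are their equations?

3x − 2y = 20 and 2x + 3y = −4

A line y − (−4) = m(x − (4)) is tangent when its distance from (3, 1) is √13:
(−1m − (5))² = 13(m² + 1)
6m² − 5m − 6 = 0, so m = 3/2 or m = −2/3.
Through (4, −4) these give 3x − 2y = 20 and 2x + 3y = −4.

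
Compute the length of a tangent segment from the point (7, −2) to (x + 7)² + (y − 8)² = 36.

Centre (−7, 8), r² = 36. |PO|² = (14)² + (−10)² = 296.
By the tangent–radius right angle, tangent length = √(|PO|² − r²) = √260 = 2√65.

2√65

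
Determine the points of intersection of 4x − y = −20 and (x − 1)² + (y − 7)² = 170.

From the line, y = 4x + 20. Substituting:
17x² + 102x = 0  ⟹  x² + 6x = 0
x = 0 or x = −6, giving (0, 20) and (−6, −4).

(−6, −4) and (0, 20)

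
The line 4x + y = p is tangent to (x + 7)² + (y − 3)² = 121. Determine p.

For a tangent, require d(centre, line) = r = 11.
|4·(−7) + 1·3 − p| / √17 = 11
|p − (−25)| = 11√17.

p = −25 ± 11√17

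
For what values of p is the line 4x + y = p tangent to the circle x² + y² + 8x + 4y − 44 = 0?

p = −18 ± 8√17

For a tangent, require d(centre, line) = r = 8.
|4·(−4) + 1·(−2) − p| / √17 = 8
|p − (−18)| = 8√17.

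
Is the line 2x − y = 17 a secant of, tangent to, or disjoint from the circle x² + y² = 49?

disjoint

Centre (0, 0), r² = 49. Distance² from centre to line = (−17)²/5 = 289/5.
Since d² > r², the line lies outside the circle.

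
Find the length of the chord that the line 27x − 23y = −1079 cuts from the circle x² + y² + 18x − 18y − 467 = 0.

Centre (−9, 9), r² = 629. Perpendicular distance d from centre to line = |629| / √1258 = 629/√1258.
Half the chord is √(r² − d²) = √(629/2), so the full chord is √1258.

√1258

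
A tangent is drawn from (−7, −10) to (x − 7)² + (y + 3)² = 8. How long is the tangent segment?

√237

With centre O = (7, −3), |OP|² = 245 and r² = 8.
By the tangent–radius right angle, tangent length = √(|PO|² − r²) = √237.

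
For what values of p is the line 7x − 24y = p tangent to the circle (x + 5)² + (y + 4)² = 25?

p = −64 or p = 186

Tangency holds when the distance from the centre (−5, −4) to the line equals the radius 5:
|7·(−5) − 24·(−4) − p| / √625 = 5
|p − (61)| = 5·25, so p = 186 or p = −64.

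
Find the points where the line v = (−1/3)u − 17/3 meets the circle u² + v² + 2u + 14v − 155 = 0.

(−14, −1) and (13, −10)

From the line, v = (−17 − u)/3. Substituting:
10u² + 10u − 1820 = 0  ⟹  u² + u − 182 = 0
u = 13 or u = −14, giving (13, −10) and (−14, −1).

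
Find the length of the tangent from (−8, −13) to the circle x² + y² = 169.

Centre (0, 0), r² = 169. |PO|² = (−8)² + (−13)² = 233.
The tangent meets the radius at right angles, so tangent² = |PO|² − r² = 233 − 169 = 64.

8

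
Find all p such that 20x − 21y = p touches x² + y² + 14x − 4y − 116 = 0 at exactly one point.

p = −559 or p = 195

The line touches the circle iff its distance from (−7, 2) is 13:
|20·(−7) − 21·2 − p| / √841 = 13
|p − (−182)| = 13·29, so p = 195 or p = −559.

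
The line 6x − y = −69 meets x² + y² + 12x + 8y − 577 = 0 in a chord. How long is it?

8√37

Express y = 6x + 69 and substitute into the circle:
37x² + 888x + 4736 = 0  ⟹  x² + 24x + 128 = 0
x = −8 or x = −16, giving (−8, 21) and (−16, −27).
Chord length = distance between (−8, 21) and (−16, −27) = √2368 = 8√37.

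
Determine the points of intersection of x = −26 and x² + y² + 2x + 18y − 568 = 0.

(−26, −14) and (−26, −4)

The line gives x = −26. Substituting into the circle:
y² + 18y + 56 = 0
y = −4 or y = −14, giving (−26, −4) and (−26, −14).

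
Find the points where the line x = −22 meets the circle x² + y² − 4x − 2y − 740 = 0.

(−22, −12) and (−22, 14)

The line gives x = −22. Substituting into the circle:
y² − 2y − 168 = 0
y = 14 or y = −12, giving (−22, 14) and (−22, −12).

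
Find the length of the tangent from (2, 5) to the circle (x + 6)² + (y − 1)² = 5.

Centre (−6, 1), r² = 5. |PO|² = (8)² + (4)² = 80.
The tangent meets the radius at right angles, so tangent² = |PO|² − r² = 80 − 5 = 75.

5√3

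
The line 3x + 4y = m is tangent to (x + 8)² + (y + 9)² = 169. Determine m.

m = −125 or m = 5

For a tangent, require d(centre, line) = r = 13.
|3·(−8) + 4·(−9) − m| / √25 = 13
|m − (−60)| = 13·5, so m = 5 or m = −125.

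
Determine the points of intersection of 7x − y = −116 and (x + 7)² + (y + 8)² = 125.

Express y = 7x + 116 and substitute into the circle:
50x² + 1750x + 15300 = 0  ⟹  x² + 35x + 306 = 0
x = −17 or x = −18, giving (−17, −3) and (−18, −10).

(−18, −10) and (−17, −3)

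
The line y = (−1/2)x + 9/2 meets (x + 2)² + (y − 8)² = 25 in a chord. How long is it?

From the line, y = (9 − x)/2. Substituting:
5x² + 30x − 35 = 0  ⟹  x² + 6x − 7 = 0
x = 1 or x = −7, giving (1, 4) and (−7, 8).
Chord length = distance between (1, 4) and (−7, 8) = √80 = 4√5.

4√5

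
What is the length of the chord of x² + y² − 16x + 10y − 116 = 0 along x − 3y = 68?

√10

Substitute y = (−68 + x)/3:
10x² − 250x + 1540 = 0  ⟹  x² − 25x + 154 = 0
x = 14 or x = 11, giving (14, −18) and (11, −19).
Chord length = distance between (14, −18) and (11, −19) = √10 = √10.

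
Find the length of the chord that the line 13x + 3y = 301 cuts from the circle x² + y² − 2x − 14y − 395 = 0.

Centre (1, 7), r² = 445. Perpendicular distance d from centre to line = |−267| / √178 = 267/√178.
Chord = 2√(r² − d²) = 2·√(89/2) = √178.

√178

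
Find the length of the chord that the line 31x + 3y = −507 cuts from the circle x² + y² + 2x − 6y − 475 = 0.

√970

From the line, y = (−507 − 31x)/3. Substituting:
970x² + 32010x + 261900 = 0  ⟹  x² + 33x + 270 = 0
x = −15 or x = −18, giving (−15, −14) and (−18, 17).
Chord length = distance between (−15, −14) and (−18, 17) = √970 = √970.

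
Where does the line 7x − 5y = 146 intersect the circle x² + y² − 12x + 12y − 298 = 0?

(3, −25) and (23, 3)

Express y = (−146 + 7x)/5 and substitute into the circle:
74x² − 1924x + 5106 = 0  ⟹  x² − 26x + 69 = 0
x = 23 or x = 3, giving (23, 3) and (3, −25).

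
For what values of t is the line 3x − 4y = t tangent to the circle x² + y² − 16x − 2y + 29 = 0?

Tangency holds when the distance from the centre (8, 1) to the line equals the radius 6:
|3·8 − 4·1 − t| / √25 = 6
|t − (20)| = 6·5, so t = 50 or t = −10.

t = −10 or t = 50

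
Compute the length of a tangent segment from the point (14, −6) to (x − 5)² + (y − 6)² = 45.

Centre (5, 6), r² = 45. |PO|² = (9)² + (−12)² = 225.
The tangent meets the radius at right angles, so tangent² = |PO|² − r² = 225 − 45 = 180.

6√5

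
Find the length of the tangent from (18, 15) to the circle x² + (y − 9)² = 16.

Centre (0, 9), r² = 16. |PO|² = (18)² + (6)² = 360.
Power of the point: PT² = |PO|² − r² = 344, so PT = 2√86.

2√86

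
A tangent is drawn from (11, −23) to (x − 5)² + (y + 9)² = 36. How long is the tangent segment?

The centre is (5, −9) and r = 6. The square of the distance from P to the centre is 36 + 196 = 232.
By the tangent–radius right angle, tangent length = √(|PO|² − r²) = √196 = 14.

14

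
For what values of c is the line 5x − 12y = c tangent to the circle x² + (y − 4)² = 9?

c = −87 or c = −9

Tangency holds when the distance from the centre (0, 4) to the line equals the radius 3:
|5·0 − 12·4 − c| / √169 = 3
|c − (−48)| = 3·13, so c = −9 or c = −87.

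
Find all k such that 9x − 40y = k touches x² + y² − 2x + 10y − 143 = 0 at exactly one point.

Tangency holds when the distance from the centre (1, −5) to the line equals the radius 13:
|9·1 − 40·(−5) − k| / √1681 = 13
|k − (209)| = 13·41, so k = 742 or k = −324.

k = −324 or k = 742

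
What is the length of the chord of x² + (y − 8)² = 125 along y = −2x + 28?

Substitute y = −2x + 28:
5x² − 80x + 275 = 0  ⟹  x² − 16x + 55 = 0
x = 11 or x = 5, giving (11, 6) and (5, 18).
|(11, 6) − (5, 18)| = √((6)² + (−12)²) = 6√5.

6√5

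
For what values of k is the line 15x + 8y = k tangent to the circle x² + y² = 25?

For a tangent, require d(centre, line) = r = 5.
|15·0 + 8·0 − k| / √289 = 5
|k| = 5·17, so k = 85 or k = −85.

k = −85 or k = 85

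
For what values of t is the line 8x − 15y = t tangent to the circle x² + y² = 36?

t = −102 or t = 102

For a tangent, require d(centre, line) = r = 6.
|8·0 − 15·0 − t| / √289 = 6
|t| = 6·17, so t = 102 or t = −102.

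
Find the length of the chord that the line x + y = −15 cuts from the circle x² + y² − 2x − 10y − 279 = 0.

13√2

Express y = −x − 15 and substitute into the circle:
2x² + 38x + 96 = 0  ⟹  x² + 19x + 48 = 0
x = −3 or x = −16, giving (−3, −12) and (−16, 1).
|(−3, −12) − (−16, 1)| = √((13)² + (−13)²) = 13√2.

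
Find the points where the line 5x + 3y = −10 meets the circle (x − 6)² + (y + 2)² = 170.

From the line, y = (−10 − 5x)/3. Substituting:
34x² − 68x − 1190 = 0  ⟹  x² − 2x − 35 = 0
x = 7 or x = −5, giving (7, −15) and (−5, 5).

(−5, 5) and (7, −15)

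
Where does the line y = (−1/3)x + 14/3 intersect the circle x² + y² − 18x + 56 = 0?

(5, 3) and (14, 0)

Express y = (14 − x)/3 and substitute into the circle:
10x² − 190x + 700 = 0  ⟹  x² − 19x + 70 = 0
x = 14 or x = 5, giving (14, 0) and (5, 3).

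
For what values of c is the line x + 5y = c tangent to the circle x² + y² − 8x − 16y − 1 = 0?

c = 44 ± 9√26

The line touches the circle iff its distance from (4, 8) is 9:
|1·4 + 5·8 − c| / √26 = 9
|c − (44)| = 9√26.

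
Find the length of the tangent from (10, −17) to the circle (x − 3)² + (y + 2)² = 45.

The centre is (3, −2) and r = 3√5. The square of the distance from P to the centre is 49 + 225 = 274.
Power of the point: PT² = |PO|² − r² = 229, so PT = √229.

√229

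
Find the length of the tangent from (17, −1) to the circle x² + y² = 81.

Centre (0, 0), r² = 81. |PO|² = (17)² + (−1)² = 290.
By the tangent–radius right angle, tangent length = √(|PO|² − r²) = √209.

√209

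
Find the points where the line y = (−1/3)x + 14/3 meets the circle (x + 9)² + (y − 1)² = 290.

Substitute y = (14 − x)/3:
10x² + 140x − 1760 = 0  ⟹  x² + 14x − 176 = 0
x = 8 or x = −22, giving (8, 2) and (−22, 12).

(−22, 12) and (8, 2)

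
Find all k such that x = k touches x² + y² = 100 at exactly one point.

Tangency holds when the distance from the centre (0, 0) to the line equals the radius 10:
|1·0 + 0·0 − k| / √1 = 10
|k| = 10, so k = 10 or k = −10.

k = −10 or k = 10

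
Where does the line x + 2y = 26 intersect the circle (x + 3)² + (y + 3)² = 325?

(−4, 15) and (12, 7)

From the line, y = (26 − x)/2. Substituting:
5x² − 40x − 240 = 0  ⟹  x² − 8x − 48 = 0
x = 12 or x = −4, giving (12, 7) and (−4, 15).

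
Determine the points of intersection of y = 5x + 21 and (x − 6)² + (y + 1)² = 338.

From the line, y = 5x + 21. Substituting:
26x² + 208x + 182 = 0  ⟹  x² + 8x + 7 = 0
x = −1 or x = −7, giving (−1, 16) and (−7, −14).

(−7, −14) and (−1, 16)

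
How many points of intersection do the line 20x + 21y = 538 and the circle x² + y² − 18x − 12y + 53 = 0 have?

Substituting the line into the circle gives 841x² − 24418x + 177241 = 0.
Δ = 596238724 − 596238724 = 0.
A repeated root: the line is tangent.

1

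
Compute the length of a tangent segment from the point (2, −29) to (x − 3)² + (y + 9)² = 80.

Centre (3, −9), r² = 80. |PO|² = (−1)² + (−20)² = 401.
By the tangent–radius right angle, tangent length = √(|PO|² − r²) = √321.

√321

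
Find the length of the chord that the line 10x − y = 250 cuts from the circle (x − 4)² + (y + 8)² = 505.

2√101

Express y = 10x − 250 and substitute into the circle:
101x² − 4848x + 58075 = 0  ⟹  x² − 48x + 575 = 0
x = 25 or x = 23, giving (25, 0) and (23, −20).
Chord length = distance between (25, 0) and (23, −20) = √404 = 2√101.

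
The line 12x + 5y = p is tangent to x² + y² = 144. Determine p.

For a tangent, require d(centre, line) = r = 12.
|12·0 + 5·0 − p| / √169 = 12
|p| = 12·13, so p = 156 or p = −156.

p = −156 or p = 156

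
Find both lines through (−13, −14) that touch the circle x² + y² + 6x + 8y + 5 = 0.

Let a tangent through (−13, −14) have slope m. Its distance from (−3, −4) must equal 2√5:
(10m − (10))² = 20(m² + 1)
2m² − 5m + 2 = 0, so m = 1/2 or m = 2.
Through (−13, −14) these give x − 2y = 15 and 2x − y = −12.

x − 2y = 15 and 2x − y = −12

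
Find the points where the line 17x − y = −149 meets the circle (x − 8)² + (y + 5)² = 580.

Substitute y = 17x + 149:
290x² + 5220x + 23200 = 0  ⟹  x² + 18x + 80 = 0
x = −8 or x = −10, giving (−8, 13) and (−10, −21).

(−10, −21) and (−8, 13)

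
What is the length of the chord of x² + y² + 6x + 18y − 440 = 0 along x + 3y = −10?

14√10

Express y = (−10 − x)/3 and substitute into the circle:
10x² + 20x − 4400 = 0  ⟹  x² + 2x − 440 = 0
x = 20 or x = −22, giving (20, −10) and (−22, 4).
Chord length = distance between (20, −10) and (−22, 4) = √1960 = 14√10.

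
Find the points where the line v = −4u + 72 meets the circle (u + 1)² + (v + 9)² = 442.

(18, 0) and (20, −8)

Substitute v = −4u + 72:
17u² − 646u + 6120 = 0  ⟹  u² − 38u + 360 = 0
u = 20 or u = 18, giving (20, −8) and (18, 0).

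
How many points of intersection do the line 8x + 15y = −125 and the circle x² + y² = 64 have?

2

Substituting the line into the circle gives 289x² + 2000x + 1225 = 0.
Discriminant = (2000)² − 4·289·(1225) = 2583900 > 0.
Two real roots: the line is a secant.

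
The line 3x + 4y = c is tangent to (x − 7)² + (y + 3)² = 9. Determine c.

For a tangent, require d(centre, line) = r = 3.
|3·7 + 4·(−3) − c| / √25 = 3
|c − (9)| = 3·5, so c = 24 or c = −6.

c = −6 or c = 24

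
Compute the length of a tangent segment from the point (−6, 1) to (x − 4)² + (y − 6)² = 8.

Centre (4, 6), r² = 8. |PO|² = (−10)² + (−5)² = 125.
Power of the point: PT² = |PO|² − r² = 117, so PT = 3√13.

3√13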